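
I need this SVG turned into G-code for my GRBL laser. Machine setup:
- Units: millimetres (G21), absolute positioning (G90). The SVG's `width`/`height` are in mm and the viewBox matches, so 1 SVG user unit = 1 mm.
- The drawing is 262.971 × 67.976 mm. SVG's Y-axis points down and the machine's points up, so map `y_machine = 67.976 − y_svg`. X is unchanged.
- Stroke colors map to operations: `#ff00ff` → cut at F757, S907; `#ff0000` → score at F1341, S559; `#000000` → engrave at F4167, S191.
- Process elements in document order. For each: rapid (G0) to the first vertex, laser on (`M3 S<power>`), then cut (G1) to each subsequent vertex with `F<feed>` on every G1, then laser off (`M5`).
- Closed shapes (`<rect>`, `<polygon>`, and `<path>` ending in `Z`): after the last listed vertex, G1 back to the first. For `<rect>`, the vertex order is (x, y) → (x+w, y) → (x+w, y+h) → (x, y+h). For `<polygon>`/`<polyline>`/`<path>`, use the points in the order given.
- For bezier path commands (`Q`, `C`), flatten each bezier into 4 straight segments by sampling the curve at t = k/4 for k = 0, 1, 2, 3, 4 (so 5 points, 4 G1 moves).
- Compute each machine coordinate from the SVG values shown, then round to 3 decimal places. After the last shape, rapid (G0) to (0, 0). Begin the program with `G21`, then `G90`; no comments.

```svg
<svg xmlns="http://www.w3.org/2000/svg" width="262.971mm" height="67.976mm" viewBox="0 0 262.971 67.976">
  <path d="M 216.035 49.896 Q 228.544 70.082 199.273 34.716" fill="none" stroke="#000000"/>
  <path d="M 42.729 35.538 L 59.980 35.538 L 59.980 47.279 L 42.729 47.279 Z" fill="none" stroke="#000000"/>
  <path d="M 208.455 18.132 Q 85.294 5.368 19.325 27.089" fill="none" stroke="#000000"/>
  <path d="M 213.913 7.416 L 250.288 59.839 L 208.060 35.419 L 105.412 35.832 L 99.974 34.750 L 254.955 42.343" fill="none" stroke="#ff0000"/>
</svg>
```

G21
G90
G0 X216.035 Y18.080
M3 S191
G1 X219.678 Y11.459 F4167
G1 X218.099 Y11.782 F4167
G1 X211.297 Y19.049 F4167
G1 X199.273 Y33.260 F4167
M5
G0 X42.729 Y32.438
M3 S191
G1 X59.980 Y32.438 F4167
G1 X59.980 Y20.697 F4167
G1 X42.729 Y20.697 F4167
G1 X42.729 Y32.438 F4167
M5
G0 X208.455 Y49.844
M3 S191
G1 X150.449 Y54.071 F4167
G1 X99.592 Y53.987 F4167
G1 X55.884 Y49.592 F4167
G1 X19.325 Y40.887 F4167
M5
G0 X213.913 Y60.560
M3 S559
G1 X250.288 Y8.137 F1341
G1 X208.060 Y32.557 F1341
G1 X105.412 Y32.144 F1341
G1 X99.974 Y33.226 F1341
G1 X254.955 Y25.633 F1341
M5
G0 X0.000 Y0.000

viewBox `0 0 262.971 67.976` with mm width/height → 1 unit = 1 mm. Flip: y_m = 67.976 − y_svg.

**Shape 1** — `<path>` quadratic bezier, stroke `#000000` → engrave (S191, F4167). Control points (SVG): P0=(216.035,49.896), P1=(228.544,70.082), P2=(199.273,34.716); sampled at t=k/4. Machine vertices: (216.035,18.080) → (219.678,11.459) → (218.099,11.782) → (211.297,19.049) → (199.273,33.260). Open path.

**Shape 2** — `<path>` rectangle, stroke `#000000` → engrave (S191, F4167). Machine vertices: (42.729,32.438) → (59.980,32.438) → (59.980,20.697) → (42.729,20.697) → (42.729,32.438). Closed: final G1 returns to the first vertex.

**Shape 3** — `<path>` quadratic bezier, stroke `#000000` → engrave (S191, F4167). Control points (SVG): P0=(208.455,18.132), P1=(85.294,5.368), P2=(19.325,27.089); sampled at t=k/4. Machine vertices: (208.455,49.844) → (150.449,54.071) → (99.592,53.987) → (55.884,49.592) → (19.325,40.887). Open path.

**Shape 4** — `<path>` open polyline, stroke `#ff0000` → score (S559, F1341). Machine vertices: (213.913,60.560) → (250.288,8.137) → (208.060,32.557) → (105.412,32.144) → (99.974,33.226) → (254.955,25.633). Open path.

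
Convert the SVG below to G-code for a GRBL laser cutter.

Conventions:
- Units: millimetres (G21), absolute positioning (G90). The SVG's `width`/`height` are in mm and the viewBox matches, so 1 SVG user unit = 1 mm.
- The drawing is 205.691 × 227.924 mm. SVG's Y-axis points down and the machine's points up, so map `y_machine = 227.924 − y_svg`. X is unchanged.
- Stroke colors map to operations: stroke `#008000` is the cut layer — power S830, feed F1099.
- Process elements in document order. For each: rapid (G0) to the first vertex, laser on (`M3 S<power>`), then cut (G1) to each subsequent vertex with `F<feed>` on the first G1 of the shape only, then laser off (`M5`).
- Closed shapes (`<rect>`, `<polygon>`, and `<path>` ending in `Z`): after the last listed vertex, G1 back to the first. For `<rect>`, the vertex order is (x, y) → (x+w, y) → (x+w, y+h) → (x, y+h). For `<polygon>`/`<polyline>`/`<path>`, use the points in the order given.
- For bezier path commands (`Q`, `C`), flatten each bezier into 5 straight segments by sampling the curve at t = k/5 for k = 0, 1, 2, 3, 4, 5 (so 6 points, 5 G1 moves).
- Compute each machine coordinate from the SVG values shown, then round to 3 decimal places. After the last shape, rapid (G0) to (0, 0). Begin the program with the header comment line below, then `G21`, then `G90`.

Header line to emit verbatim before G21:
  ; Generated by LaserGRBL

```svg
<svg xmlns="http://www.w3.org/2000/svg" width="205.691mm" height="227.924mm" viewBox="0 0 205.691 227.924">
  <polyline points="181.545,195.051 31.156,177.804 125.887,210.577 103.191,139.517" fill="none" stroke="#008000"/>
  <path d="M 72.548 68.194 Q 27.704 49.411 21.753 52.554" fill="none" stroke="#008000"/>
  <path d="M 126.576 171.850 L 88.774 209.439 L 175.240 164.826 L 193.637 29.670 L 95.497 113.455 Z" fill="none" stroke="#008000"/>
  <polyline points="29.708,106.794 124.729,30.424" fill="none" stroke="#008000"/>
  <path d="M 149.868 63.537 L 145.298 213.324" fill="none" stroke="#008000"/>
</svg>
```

viewBox `0 0 205.691 227.924` with mm width/height → 1 unit = 1 mm. Flip: y_m = 227.924 − y_svg.

**Shape 1** — `<polyline>` open polyline, stroke `#008000` → cut (S830, F1099). Machine vertices: (181.545,32.873) → (31.156,50.120) → (125.887,17.347) → (103.191,88.407). Open path.

**Shape 2** — `<path>` quadratic bezier, stroke `#008000` → cut (S830, F1099). Control points (SVG): P0=(72.548,68.194), P1=(27.704,49.411), P2=(21.753,52.554); sampled at t=k/5. Machine vertices: (72.548,159.730) → (56.166,166.366) → (42.896,171.248) → (32.737,174.376) → (25.689,175.750) → (21.753,175.370). Open path.

**Shape 3** — `<path>` closed polygon, stroke `#008000` → cut (S830, F1099). Machine vertices: (126.576,56.074) → (88.774,18.485) → (175.240,63.098) → (193.637,198.254) → (95.497,114.469) → (126.576,56.074). Closed: final G1 returns to the first vertex.

**Shape 4** — `<polyline>` line segment, stroke `#008000` → cut (S830, F1099). Machine vertices: (29.708,121.130) → (124.729,197.500). Open path.

**Shape 5** — `<path>` line segment, stroke `#008000` → cut (S830, F1099). Machine vertices: (149.868,164.387) → (145.298,14.600). Open path.

; Generated by LaserGRBL
G21
G90
G0 X181.545 Y32.873
M3 S830
G1 X31.156 Y50.120 F1099
G1 X125.887 Y17.347
G1 X103.191 Y88.407
M5
G0 X72.548 Y159.730
M3 S830
G1 X56.166 Y166.366 F1099
G1 X42.896 Y171.248
G1 X32.737 Y174.376
G1 X25.689 Y175.750
G1 X21.753 Y175.370
M5
G0 X126.576 Y56.074
M3 S830
G1 X88.774 Y18.485 F1099
G1 X175.240 Y63.098
G1 X193.637 Y198.254
G1 X95.497 Y114.469
G1 X126.576 Y56.074
M5
G0 X29.708 Y121.130
M3 S830
G1 X124.729 Y197.500 F1099
M5
G0 X149.868 Y164.387
M3 S830
G1 X145.298 Y14.600 F1099
M5
G0 X0.000 Y0.000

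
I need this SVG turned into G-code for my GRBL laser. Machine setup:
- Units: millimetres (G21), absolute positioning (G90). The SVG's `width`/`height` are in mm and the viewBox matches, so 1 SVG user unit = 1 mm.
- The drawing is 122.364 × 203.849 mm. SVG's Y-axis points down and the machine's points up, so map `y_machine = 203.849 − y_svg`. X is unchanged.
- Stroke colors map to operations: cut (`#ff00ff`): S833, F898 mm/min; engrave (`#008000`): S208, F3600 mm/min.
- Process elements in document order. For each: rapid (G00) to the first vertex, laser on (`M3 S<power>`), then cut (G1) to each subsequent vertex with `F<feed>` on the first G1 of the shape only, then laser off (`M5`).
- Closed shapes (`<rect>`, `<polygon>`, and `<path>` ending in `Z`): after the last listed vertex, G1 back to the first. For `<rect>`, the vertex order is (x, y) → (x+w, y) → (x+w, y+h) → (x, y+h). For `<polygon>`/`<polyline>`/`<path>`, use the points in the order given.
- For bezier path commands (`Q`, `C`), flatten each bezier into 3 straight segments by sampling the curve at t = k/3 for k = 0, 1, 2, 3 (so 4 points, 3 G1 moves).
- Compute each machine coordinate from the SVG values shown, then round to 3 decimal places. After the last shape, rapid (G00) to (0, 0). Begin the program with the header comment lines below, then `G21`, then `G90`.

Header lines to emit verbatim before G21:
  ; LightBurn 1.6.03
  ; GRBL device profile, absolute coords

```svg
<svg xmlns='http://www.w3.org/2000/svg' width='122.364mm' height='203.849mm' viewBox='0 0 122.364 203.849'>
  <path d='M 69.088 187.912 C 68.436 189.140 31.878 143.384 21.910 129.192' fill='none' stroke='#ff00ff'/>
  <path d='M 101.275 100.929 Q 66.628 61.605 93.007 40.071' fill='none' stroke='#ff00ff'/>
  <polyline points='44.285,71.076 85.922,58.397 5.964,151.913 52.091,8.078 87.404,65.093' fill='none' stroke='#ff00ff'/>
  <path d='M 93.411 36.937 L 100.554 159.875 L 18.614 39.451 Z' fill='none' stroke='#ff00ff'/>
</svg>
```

1 u = 1 mm; y_m = 203.849 − y.

[1] `<path>` cubic bezier, #ff00ff→cut S833 F898: (69.088,15.937) → (58.782,27.461) → (38.427,52.853) → (21.910,74.657)

[2] `<path>` quadratic bezier, #ff00ff→cut S833 F898: (101.275,102.920) → (84.958,127.159) → (82.202,147.445) → (93.007,163.778)

[3] `<polyline>` open polyline, #ff00ff→cut S833 F898: (44.285,132.773) → (85.922,145.452) → (5.964,51.936) → (52.091,195.771) → (87.404,138.756)

[4] `<path>` closed polygon, #ff00ff→cut S833 F898: (93.411,166.912) → (100.554,43.974) → (18.614,164.398) → (93.411,166.912) (closed)

; LightBurn 1.6.03
; GRBL device profile, absolute coords
G21
G90
G00 X69.088 Y15.937
M3 S833
G1 X58.782 Y27.461 F898
G1 X38.427 Y52.853
G1 X21.910 Y74.657
M5
G00 X101.275 Y102.920
M3 S833
G1 X84.958 Y127.159 F898
G1 X82.202 Y147.445
G1 X93.007 Y163.778
M5
G00 X44.285 Y132.773
M3 S833
G1 X85.922 Y145.452 F898
G1 X5.964 Y51.936
G1 X52.091 Y195.771
G1 X87.404 Y138.756
M5
G00 X93.411 Y166.912
M3 S833
G1 X100.554 Y43.974 F898
G1 X18.614 Y164.398
G1 X93.411 Y166.912
M5
G00 X0.000 Y0.000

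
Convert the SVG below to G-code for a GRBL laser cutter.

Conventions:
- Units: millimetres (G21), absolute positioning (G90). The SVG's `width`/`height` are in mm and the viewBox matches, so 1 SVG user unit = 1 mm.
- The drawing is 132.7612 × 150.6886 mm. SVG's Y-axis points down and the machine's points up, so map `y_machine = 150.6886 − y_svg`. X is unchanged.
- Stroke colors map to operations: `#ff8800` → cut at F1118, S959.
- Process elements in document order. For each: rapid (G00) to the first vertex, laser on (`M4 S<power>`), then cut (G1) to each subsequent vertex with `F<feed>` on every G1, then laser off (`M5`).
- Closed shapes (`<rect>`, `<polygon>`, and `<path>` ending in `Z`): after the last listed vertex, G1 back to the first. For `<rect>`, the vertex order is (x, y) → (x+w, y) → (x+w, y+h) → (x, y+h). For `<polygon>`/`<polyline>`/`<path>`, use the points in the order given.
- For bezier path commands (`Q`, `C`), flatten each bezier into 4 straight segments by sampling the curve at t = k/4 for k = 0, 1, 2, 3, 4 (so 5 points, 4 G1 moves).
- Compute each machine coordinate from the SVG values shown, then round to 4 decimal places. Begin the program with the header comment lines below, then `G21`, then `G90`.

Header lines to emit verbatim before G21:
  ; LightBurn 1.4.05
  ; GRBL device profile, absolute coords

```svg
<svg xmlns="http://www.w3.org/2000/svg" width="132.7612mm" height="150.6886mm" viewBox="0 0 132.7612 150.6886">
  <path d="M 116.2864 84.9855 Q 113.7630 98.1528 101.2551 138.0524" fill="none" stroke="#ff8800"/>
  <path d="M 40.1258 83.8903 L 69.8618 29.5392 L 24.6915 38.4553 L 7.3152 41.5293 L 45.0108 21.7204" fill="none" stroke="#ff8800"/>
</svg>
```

Since the viewBox matches the mm dimensions, user units are millimetres directly. The only transform is the Y-flip y_m = 150.6886 − y_svg.

Shape 1 is a quadratic bezier drawn with `<path>`. Its stroke #ff8800 means cut at S959, F1118. After flipping Y the toolpath is (116.2864,65.7031) → (114.4007,57.4487) → (111.2669,45.8527) → (106.8850,30.9152) → (101.2551,12.6362).

Shape 2 is a open polyline drawn with `<path>`. Its stroke #ff8800 means cut at S959, F1118. After flipping Y the toolpath is (40.1258,66.7983) → (69.8618,121.1494) → (24.6915,112.2333) → (7.3152,109.1593) → (45.0108,128.9682).

; LightBurn 1.4.05
; GRBL device profile, absolute coords
G21
G90
G00 X116.2864 Y65.7031
M4 S959
G1 X114.4007 Y57.4487 F1118
G1 X111.2669 Y45.8527 F1118
G1 X106.8850 Y30.9152 F1118
G1 X101.2551 Y12.6362 F1118
M5
G00 X40.1258 Y66.7983
M4 S959
G1 X69.8618 Y121.1494 F1118
G1 X24.6915 Y112.2333 F1118
G1 X7.3152 Y109.1593 F1118
G1 X45.0108 Y128.9682 F1118
M5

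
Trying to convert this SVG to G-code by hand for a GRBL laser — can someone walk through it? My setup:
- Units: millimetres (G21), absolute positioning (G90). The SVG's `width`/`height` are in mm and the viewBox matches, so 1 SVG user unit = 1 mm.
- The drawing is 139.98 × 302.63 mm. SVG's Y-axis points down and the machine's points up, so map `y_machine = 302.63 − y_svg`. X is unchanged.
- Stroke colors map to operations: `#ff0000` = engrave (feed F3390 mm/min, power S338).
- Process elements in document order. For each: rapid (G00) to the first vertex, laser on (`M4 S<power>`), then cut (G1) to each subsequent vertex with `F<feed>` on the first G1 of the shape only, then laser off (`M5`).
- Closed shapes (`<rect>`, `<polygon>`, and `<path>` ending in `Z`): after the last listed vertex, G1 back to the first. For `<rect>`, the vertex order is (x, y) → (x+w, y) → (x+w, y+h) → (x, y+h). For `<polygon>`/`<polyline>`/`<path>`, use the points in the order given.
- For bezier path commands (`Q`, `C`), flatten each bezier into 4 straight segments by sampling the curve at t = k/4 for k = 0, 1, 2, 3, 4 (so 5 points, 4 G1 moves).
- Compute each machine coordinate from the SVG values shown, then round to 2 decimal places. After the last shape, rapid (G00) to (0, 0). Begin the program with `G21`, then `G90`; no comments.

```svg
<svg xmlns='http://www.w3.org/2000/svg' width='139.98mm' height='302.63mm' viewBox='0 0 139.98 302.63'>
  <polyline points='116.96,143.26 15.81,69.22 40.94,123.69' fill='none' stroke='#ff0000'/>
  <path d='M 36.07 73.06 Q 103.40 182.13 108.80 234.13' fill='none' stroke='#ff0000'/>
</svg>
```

Since the viewBox matches the mm dimensions, user units are millimetres directly. The only transform is the Y-flip y_m = 302.63 − y_svg.

Shape 1 is a open polyline drawn with `<polyline>`. Its stroke #ff0000 means engrave at S338, F3390. After flipping Y the toolpath is (116.96,159.37) → (15.81,233.41) → (40.94,178.94).

Shape 2 is a quadratic bezier drawn with `<path>`. Its stroke #ff0000 means engrave at S338, F3390. After flipping Y the toolpath is (36.07,229.57) → (65.86,178.60) → (87.92,134.77) → (102.23,98.07) → (108.80,68.50).

G21
G90
G00 X116.96 Y159.37
M4 S338
G1 X15.81 Y233.41 F3390
G1 X40.94 Y178.94
M5
G00 X36.07 Y229.57
M4 S338
G1 X65.86 Y178.60 F3390
G1 X87.92 Y134.77
G1 X102.23 Y98.07
G1 X108.80 Y68.50
M5
G00 X0.00 Y0.00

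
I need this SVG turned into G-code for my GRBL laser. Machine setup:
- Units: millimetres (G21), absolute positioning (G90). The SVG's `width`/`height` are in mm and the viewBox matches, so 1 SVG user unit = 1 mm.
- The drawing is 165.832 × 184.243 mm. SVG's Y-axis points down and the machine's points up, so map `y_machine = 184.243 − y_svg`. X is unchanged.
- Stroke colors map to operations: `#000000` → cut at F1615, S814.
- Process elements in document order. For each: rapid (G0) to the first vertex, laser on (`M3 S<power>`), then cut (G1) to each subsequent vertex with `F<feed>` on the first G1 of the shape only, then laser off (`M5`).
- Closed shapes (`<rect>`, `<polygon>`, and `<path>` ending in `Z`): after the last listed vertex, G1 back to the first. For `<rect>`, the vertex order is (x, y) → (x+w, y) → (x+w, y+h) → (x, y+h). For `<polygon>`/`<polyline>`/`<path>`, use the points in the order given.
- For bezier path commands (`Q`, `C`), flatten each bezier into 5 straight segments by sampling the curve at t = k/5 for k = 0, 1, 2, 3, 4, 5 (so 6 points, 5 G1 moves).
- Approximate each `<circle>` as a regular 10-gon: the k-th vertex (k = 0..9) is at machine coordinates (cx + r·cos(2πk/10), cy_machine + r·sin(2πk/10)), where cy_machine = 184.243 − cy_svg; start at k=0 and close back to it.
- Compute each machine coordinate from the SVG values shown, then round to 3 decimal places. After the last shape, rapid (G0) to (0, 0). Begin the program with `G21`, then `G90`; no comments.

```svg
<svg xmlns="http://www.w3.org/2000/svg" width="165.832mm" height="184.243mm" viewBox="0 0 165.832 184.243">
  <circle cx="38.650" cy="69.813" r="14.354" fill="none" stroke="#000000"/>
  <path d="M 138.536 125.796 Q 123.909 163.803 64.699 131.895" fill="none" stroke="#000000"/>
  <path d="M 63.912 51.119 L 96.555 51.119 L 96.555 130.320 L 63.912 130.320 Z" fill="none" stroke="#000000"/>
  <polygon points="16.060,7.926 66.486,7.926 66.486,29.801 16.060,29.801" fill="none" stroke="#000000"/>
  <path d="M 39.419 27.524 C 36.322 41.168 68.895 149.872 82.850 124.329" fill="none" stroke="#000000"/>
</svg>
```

G21
G90
G0 X53.004 Y114.430
M3 S814
G1 X50.263 Y122.867 F1615
G1 X43.086 Y128.081
G1 X34.214 Y128.081
G1 X27.037 Y122.867
G1 X24.296 Y114.430
G1 X27.037 Y105.993
G1 X34.214 Y100.779
G1 X43.086 Y100.779
G1 X50.263 Y105.993
G1 X53.004 Y114.430
M5
G0 X138.536 Y58.447
M3 S814
G1 X130.902 Y46.041 F1615
G1 X119.701 Y39.228
G1 X104.934 Y38.008
G1 X86.600 Y42.381
G1 X64.699 Y52.348
M5
G0 X63.912 Y133.124
M3 S814
G1 X96.555 Y133.124 F1615
G1 X96.555 Y53.923
G1 X63.912 Y53.923
G1 X63.912 Y133.124
M5
G0 X16.060 Y176.317
M3 S814
G1 X66.486 Y176.317 F1615
G1 X66.486 Y154.442
G1 X16.060 Y154.442
G1 X16.060 Y176.317
M5
G0 X39.419 Y156.719
M3 S814
G1 X41.407 Y138.960 F1615
G1 X49.350 Y109.393
G1 X60.642 Y79.025
G1 X72.677 Y58.863
G1 X82.850 Y59.914
M5
G0 X0.000 Y0.000

Since the viewBox matches the mm dimensions, user units are millimetres directly. The only transform is the Y-flip y_m = 184.243 − y_svg.

Shape 1 is a circle drawn with `<circle>`. Its stroke #000000 means cut at S814, F1615. After flipping Y the toolpath is (53.004,114.430) → (50.263,122.867) → (43.086,128.081) → (34.214,128.081) → (27.037,122.867) → (24.296,114.430) → (27.037,105.993) → (34.214,100.779) → (43.086,100.779) → (50.263,105.993) → (53.004,114.430), returning to the start.

Shape 2 is a quadratic bezier drawn with `<path>`. Its stroke #000000 means cut at S814, F1615. After flipping Y the toolpath is (138.536,58.447) → (130.902,46.041) → (119.701,39.228) → (104.934,38.008) → (86.600,42.381) → (64.699,52.348).

Shape 3 is a rectangle drawn with `<path>`. Its stroke #000000 means cut at S814, F1615. After flipping Y the toolpath is (63.912,133.124) → (96.555,133.124) → (96.555,53.923) → (63.912,53.923) → (63.912,133.124), returning to the start.

Shape 4 is a rectangle drawn with `<polygon>`. Its stroke #000000 means cut at S814, F1615. After flipping Y the toolpath is (16.060,176.317) → (66.486,176.317) → (66.486,154.442) → (16.060,154.442) → (16.060,176.317), returning to the start.

Shape 5 is a cubic bezier drawn with `<path>`. Its stroke #000000 means cut at S814, F1615. After flipping Y the toolpath is (39.419,156.719) → (41.407,138.960) → (49.350,109.393) → (60.642,79.025) → (72.677,58.863) → (82.850,59.914).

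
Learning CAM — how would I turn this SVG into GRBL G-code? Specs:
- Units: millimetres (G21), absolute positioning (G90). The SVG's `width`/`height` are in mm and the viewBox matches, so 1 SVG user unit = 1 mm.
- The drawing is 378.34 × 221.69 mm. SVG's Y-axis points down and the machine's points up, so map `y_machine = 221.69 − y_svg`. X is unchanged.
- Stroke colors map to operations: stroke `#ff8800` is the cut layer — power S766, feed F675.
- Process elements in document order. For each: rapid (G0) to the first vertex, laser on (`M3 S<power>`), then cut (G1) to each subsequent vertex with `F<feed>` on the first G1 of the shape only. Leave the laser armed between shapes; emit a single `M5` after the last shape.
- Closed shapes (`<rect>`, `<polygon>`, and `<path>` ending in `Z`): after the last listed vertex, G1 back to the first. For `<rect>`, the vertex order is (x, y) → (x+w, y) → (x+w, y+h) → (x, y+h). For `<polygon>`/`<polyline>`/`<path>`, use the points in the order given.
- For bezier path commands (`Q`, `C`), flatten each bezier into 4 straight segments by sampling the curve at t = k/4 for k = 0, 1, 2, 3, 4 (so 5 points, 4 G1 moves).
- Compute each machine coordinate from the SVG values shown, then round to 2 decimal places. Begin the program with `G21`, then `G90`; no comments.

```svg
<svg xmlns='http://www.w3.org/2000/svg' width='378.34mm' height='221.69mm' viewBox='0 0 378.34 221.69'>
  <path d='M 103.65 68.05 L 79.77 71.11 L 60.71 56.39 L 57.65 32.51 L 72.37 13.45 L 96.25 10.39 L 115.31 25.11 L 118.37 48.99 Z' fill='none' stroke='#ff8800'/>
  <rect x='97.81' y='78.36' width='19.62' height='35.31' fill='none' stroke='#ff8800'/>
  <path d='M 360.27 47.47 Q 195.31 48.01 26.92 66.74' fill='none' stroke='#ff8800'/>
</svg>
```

G21
G90
G0 X103.65 Y153.64
M3 S766
G1 X79.77 Y150.58 F675
G1 X60.71 Y165.30
G1 X57.65 Y189.18
G1 X72.37 Y208.24
G1 X96.25 Y211.30
G1 X115.31 Y196.58
G1 X118.37 Y172.70
G1 X103.65 Y153.64
G0 X97.81 Y143.33
M3 S766
G1 X117.43 Y143.33 F675
G1 X117.43 Y108.02
G1 X97.81 Y108.02
G1 X97.81 Y143.33
G0 X360.27 Y174.22
M3 S766
G1 X277.58 Y172.81 F675
G1 X194.45 Y169.13
G1 X110.90 Y163.18
G1 X26.92 Y154.95
M5

1 u = 1 mm; y_m = 221.69 − y.

[1] `<path>` regular polygon, #ff8800→cut S766 F675: (103.65,153.64) → (79.77,150.58) → (60.71,165.30) → (57.65,189.18) → (72.37,208.24) → (96.25,211.30) → (115.31,196.58) → (118.37,172.70) → (103.65,153.64) (closed)

[2] `<rect>` rectangle, #ff8800→cut S766 F675: (97.81,143.33) → (117.43,143.33) → (117.43,108.02) → (97.81,108.02) → (97.81,143.33) (closed)

[3] `<path>` quadratic bezier, #ff8800→cut S766 F675: (360.27,174.22) → (277.58,172.81) → (194.45,169.13) → (110.90,163.18) → (26.92,154.95)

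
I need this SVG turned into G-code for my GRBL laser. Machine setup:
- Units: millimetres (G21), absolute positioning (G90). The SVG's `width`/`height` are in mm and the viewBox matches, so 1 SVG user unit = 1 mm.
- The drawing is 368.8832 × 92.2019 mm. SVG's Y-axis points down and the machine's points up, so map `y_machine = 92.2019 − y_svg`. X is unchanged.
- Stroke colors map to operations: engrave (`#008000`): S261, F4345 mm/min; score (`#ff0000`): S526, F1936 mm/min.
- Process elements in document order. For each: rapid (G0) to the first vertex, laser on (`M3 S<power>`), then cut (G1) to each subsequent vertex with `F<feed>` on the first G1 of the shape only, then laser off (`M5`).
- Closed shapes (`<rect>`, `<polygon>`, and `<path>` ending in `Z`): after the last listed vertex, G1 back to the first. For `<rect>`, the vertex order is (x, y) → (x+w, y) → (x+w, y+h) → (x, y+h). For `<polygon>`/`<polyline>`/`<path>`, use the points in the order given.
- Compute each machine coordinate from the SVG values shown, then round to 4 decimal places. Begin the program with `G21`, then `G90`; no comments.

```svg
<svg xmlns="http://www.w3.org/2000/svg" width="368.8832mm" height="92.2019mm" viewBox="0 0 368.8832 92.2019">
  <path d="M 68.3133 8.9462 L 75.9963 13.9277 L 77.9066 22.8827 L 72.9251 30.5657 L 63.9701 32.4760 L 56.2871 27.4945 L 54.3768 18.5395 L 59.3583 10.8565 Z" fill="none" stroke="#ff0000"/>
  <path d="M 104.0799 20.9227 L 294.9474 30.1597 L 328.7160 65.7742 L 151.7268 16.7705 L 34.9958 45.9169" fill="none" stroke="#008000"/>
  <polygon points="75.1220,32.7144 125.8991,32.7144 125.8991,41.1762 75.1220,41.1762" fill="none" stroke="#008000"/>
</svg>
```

G21
G90
G0 X68.3133 Y83.2557
M3 S526
G1 X75.9963 Y78.2742 F1936
G1 X77.9066 Y69.3192
G1 X72.9251 Y61.6362
G1 X63.9701 Y59.7259
G1 X56.2871 Y64.7074
G1 X54.3768 Y73.6624
G1 X59.3583 Y81.3454
G1 X68.3133 Y83.2557
M5
G0 X104.0799 Y71.2792
M3 S261
G1 X294.9474 Y62.0422 F4345
G1 X328.7160 Y26.4277
G1 X151.7268 Y75.4314
G1 X34.9958 Y46.2850
M5
G0 X75.1220 Y59.4875
M3 S261
G1 X125.8991 Y59.4875 F4345
G1 X125.8991 Y51.0257
G1 X75.1220 Y51.0257
G1 X75.1220 Y59.4875
M5

viewBox `0 0 368.8832 92.2019` with mm width/height → 1 unit = 1 mm. Flip: y_m = 92.2019 − y_svg.

**Shape 1** — `<path>` regular polygon, stroke `#ff0000` → score (S526, F1936). Machine vertices: (68.3133,83.2557) → (75.9963,78.2742) → (77.9066,69.3192) → (72.9251,61.6362) → (63.9701,59.7259) → (56.2871,64.7074) → (54.3768,73.6624) → (59.3583,81.3454) → (68.3133,83.2557). Closed: final G1 returns to the first vertex.

**Shape 2** — `<path>` open polyline, stroke `#008000` → engrave (S261, F4345). Machine vertices: (104.0799,71.2792) → (294.9474,62.0422) → (328.7160,26.4277) → (151.7268,75.4314) → (34.9958,46.2850). Open path.

**Shape 3** — `<polygon>` rectangle, stroke `#008000` → engrave (S261, F4345). Machine vertices: (75.1220,59.4875) → (125.8991,59.4875) → (125.8991,51.0257) → (75.1220,51.0257) → (75.1220,59.4875). Closed: final G1 returns to the first vertex.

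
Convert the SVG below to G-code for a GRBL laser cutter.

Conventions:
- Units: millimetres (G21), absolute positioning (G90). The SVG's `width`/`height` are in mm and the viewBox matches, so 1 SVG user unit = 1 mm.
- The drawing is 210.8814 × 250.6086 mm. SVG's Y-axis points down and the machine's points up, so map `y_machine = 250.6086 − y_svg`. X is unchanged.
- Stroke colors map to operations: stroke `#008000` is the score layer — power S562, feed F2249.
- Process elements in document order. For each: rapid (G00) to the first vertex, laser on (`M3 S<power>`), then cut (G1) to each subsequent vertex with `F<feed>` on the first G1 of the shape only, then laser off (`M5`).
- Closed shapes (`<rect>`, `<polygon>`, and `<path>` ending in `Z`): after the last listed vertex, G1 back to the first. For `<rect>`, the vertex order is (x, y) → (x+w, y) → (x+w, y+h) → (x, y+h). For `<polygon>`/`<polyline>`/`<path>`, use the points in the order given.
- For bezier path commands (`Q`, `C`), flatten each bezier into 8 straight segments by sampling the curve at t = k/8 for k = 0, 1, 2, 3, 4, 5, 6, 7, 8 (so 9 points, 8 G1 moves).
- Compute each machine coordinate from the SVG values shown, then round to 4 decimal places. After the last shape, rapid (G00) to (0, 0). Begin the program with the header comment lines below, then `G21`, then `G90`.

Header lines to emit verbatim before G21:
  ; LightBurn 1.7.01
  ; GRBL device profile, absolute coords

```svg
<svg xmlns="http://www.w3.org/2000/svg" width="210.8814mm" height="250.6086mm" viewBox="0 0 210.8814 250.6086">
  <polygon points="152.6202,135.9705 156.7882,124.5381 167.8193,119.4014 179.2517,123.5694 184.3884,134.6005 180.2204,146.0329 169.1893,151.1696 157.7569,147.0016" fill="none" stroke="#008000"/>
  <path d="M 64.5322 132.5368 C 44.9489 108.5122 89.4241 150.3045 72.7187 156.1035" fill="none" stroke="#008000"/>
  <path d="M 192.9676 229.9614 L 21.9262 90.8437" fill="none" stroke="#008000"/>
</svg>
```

Since the viewBox matches the mm dimensions, user units are millimetres directly. The only transform is the Y-flip y_m = 250.6086 − y_svg.

Shape 1 is a regular polygon drawn with `<polygon>`. Its stroke #008000 means score at S562, F2249. After flipping Y the toolpath is (152.6202,114.6381) → (156.7882,126.0705) → (167.8193,131.2072) → (179.2517,127.0392) → (184.3884,116.0081) → (180.2204,104.5757) → (169.1893,99.4390) → (157.7569,103.6070) → (152.6202,114.6381), returning to the start.

Shape 2 is a cubic bezier drawn with `<path>`. Its stroke #008000 means score at S562, F2249. After flipping Y the toolpath is (64.5322,118.0718) → (59.9466,124.1947) → (59.8988,125.3404) → (62.9213,122.7019) → (67.5462,117.4723) → (72.3061,110.8448) → (75.7332,104.0123) → (76.3600,98.1681) → (72.7187,94.5051).

Shape 3 is a line segment drawn with `<path>`. Its stroke #008000 means score at S562, F2249. After flipping Y the toolpath is (192.9676,20.6472) → (21.9262,159.7649).

; LightBurn 1.7.01
; GRBL device profile, absolute coords
G21
G90
G00 X152.6202 Y114.6381
M3 S562
G1 X156.7882 Y126.0705 F2249
G1 X167.8193 Y131.2072
G1 X179.2517 Y127.0392
G1 X184.3884 Y116.0081
G1 X180.2204 Y104.5757
G1 X169.1893 Y99.4390
G1 X157.7569 Y103.6070
G1 X152.6202 Y114.6381
M5
G00 X64.5322 Y118.0718
M3 S562
G1 X59.9466 Y124.1947 F2249
G1 X59.8988 Y125.3404
G1 X62.9213 Y122.7019
G1 X67.5462 Y117.4723
G1 X72.3061 Y110.8448
G1 X75.7332 Y104.0123
G1 X76.3600 Y98.1681
G1 X72.7187 Y94.5051
M5
G00 X192.9676 Y20.6472
M3 S562
G1 X21.9262 Y159.7649 F2249
M5
G00 X0.0000 Y0.0000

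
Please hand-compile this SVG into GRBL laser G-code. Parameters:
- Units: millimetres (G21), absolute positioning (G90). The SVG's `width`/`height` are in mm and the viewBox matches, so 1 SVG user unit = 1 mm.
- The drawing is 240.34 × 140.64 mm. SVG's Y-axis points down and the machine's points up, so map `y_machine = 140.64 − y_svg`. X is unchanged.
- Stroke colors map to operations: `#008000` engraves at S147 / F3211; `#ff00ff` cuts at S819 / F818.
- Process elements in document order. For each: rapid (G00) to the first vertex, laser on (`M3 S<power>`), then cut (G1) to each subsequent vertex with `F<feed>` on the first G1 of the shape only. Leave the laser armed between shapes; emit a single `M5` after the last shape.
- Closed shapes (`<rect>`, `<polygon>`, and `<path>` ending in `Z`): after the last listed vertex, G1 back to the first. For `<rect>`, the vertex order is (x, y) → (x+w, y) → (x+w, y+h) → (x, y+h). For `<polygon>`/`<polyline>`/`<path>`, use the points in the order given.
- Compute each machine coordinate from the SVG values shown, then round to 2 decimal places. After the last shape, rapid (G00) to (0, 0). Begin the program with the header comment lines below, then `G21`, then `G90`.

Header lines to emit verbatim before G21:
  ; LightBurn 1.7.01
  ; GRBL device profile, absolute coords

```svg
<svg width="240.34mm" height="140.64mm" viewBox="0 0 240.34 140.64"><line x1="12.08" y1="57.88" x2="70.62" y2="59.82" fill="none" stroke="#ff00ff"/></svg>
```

viewBox `0 0 240.34 140.64` with mm width/height → 1 unit = 1 mm. Flip: y_m = 140.64 − y_svg.

**Shape 1** — `<line>` line segment, stroke `#ff00ff` → cut (S819, F818). Machine vertices: (12.08,82.76) → (70.62,80.82). Open path.

; LightBurn 1.7.01
; GRBL device profile, absolute coords
G21
G90
G00 X12.08 Y82.76
M3 S819
G1 X70.62 Y80.82 F818
M5
G00 X0.00 Y0.00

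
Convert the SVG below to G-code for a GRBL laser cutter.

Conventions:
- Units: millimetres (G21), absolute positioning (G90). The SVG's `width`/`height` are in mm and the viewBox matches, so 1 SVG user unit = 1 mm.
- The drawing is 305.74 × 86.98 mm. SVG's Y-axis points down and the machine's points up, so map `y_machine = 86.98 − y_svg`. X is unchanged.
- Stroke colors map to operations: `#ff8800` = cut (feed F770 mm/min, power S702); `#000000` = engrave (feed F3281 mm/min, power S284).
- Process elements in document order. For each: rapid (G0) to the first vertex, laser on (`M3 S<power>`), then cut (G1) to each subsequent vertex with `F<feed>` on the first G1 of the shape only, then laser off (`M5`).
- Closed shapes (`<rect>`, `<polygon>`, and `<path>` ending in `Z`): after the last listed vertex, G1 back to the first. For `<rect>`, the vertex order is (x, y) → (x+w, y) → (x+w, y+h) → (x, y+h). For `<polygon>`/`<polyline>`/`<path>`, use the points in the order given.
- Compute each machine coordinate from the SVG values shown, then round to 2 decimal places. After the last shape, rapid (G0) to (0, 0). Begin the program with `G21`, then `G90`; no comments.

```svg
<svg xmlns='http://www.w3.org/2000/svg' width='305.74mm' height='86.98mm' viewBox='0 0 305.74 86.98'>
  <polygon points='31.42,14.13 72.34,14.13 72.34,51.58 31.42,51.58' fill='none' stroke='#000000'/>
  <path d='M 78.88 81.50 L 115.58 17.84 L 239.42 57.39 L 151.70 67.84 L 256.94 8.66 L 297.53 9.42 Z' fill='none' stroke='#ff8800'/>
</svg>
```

Since the viewBox matches the mm dimensions, user units are millimetres directly. The only transform is the Y-flip y_m = 86.98 − y_svg.

Shape 1 is a rectangle drawn with `<polygon>`. Its stroke #000000 means engrave at S284, F3281. After flipping Y the toolpath is (31.42,72.85) → (72.34,72.85) → (72.34,35.40) → (31.42,35.40) → (31.42,72.85), returning to the start.

Shape 2 is a closed polygon drawn with `<path>`. Its stroke #ff8800 means cut at S702, F770. After flipping Y the toolpath is (78.88,5.48) → (115.58,69.14) → (239.42,29.59) → (151.70,19.14) → (256.94,78.32) → (297.53,77.56) → (78.88,5.48), returning to the start.

G21
G90
G0 X31.42 Y72.85
M3 S284
G1 X72.34 Y72.85 F3281
G1 X72.34 Y35.40
G1 X31.42 Y35.40
G1 X31.42 Y72.85
M5
G0 X78.88 Y5.48
M3 S702
G1 X115.58 Y69.14 F770
G1 X239.42 Y29.59
G1 X151.70 Y19.14
G1 X256.94 Y78.32
G1 X297.53 Y77.56
G1 X78.88 Y5.48
M5
G0 X0.00 Y0.00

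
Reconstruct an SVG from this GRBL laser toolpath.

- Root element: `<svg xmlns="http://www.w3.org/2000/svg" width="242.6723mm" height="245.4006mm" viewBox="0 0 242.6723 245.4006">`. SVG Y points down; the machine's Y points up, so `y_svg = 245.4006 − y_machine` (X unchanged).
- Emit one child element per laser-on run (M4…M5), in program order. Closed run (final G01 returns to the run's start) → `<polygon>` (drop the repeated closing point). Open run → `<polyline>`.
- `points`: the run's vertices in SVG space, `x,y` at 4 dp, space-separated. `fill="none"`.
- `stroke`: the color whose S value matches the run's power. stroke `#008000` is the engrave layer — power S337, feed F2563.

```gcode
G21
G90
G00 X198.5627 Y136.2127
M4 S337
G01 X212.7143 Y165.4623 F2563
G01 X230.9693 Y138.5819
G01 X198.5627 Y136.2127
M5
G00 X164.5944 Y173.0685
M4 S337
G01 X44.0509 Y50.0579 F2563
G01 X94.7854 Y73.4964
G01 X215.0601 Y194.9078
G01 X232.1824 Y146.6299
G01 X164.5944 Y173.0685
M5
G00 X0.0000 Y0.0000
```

Machine Y-up, SVG Y-down with viewBox height 245.4006, so y_svg = 245.4006 − y_machine; X carries over. Every run uses S337, so all elements get stroke `#008000` (engrave).

Run 1: The run returns to its start, so emit a `<polygon>` with points (Y-flipped): 198.5627,109.1879 212.7143,79.9383 230.9693,106.8187.

Run 2: The run returns to its start, so emit a `<polygon>` with points (Y-flipped): 164.5944,72.3321 44.0509,195.3427 94.7854,171.9042 215.0601,50.4928 232.1824,98.7707.

<svg xmlns="http://www.w3.org/2000/svg" width="242.6723mm" height="245.4006mm" viewBox="0 0 242.6723 245.4006">
  <polygon points="198.5627,109.1879 212.7143,79.9383 230.9693,106.8187" fill="none" stroke="#008000"/>
  <polygon points="164.5944,72.3321 44.0509,195.3427 94.7854,171.9042 215.0601,50.4928 232.1824,98.7707" fill="none" stroke="#008000"/>
</svg>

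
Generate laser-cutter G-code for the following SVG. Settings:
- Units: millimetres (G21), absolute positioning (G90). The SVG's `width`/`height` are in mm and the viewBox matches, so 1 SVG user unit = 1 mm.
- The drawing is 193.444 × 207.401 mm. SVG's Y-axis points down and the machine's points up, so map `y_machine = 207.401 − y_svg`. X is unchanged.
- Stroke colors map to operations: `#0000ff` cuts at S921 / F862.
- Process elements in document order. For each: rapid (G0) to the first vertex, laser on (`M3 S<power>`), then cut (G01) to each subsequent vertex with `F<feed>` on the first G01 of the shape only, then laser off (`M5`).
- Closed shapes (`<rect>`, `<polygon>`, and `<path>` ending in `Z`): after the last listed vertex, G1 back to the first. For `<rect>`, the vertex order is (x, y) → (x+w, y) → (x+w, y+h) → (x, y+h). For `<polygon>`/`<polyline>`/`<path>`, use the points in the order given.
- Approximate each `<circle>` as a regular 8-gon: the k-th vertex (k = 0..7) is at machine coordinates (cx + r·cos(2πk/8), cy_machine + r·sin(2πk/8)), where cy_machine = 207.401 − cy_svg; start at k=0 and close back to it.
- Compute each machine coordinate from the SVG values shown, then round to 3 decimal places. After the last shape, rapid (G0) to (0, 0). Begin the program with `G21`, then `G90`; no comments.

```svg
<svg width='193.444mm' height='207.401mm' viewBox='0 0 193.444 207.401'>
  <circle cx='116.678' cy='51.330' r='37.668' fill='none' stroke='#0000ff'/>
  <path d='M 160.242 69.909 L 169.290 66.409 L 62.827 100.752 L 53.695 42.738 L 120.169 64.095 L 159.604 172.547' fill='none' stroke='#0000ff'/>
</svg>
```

viewBox `0 0 193.444 207.401` with mm width/height → 1 unit = 1 mm. Flip: y_m = 207.401 − y_svg.

**Shape 1** — `<circle>` circle, stroke `#0000ff` → cut (S921, F862). Machine vertices: (154.346,156.071) → (143.313,182.706) → (116.678,193.739) → (90.043,182.706) → (79.010,156.071) → (90.043,129.436) → (116.678,118.403) → (143.313,129.436) → (154.346,156.071). Closed: final G1 returns to the first vertex.

**Shape 2** — `<path>` open polyline, stroke `#0000ff` → cut (S921, F862). Machine vertices: (160.242,137.492) → (169.290,140.992) → (62.827,106.649) → (53.695,164.663) → (120.169,143.306) → (159.604,34.854). Open path.

G21
G90
G0 X154.346 Y156.071
M3 S921
G01 X143.313 Y182.706 F862
G01 X116.678 Y193.739
G01 X90.043 Y182.706
G01 X79.010 Y156.071
G01 X90.043 Y129.436
G01 X116.678 Y118.403
G01 X143.313 Y129.436
G01 X154.346 Y156.071
M5
G0 X160.242 Y137.492
M3 S921
G01 X169.290 Y140.992 F862
G01 X62.827 Y106.649
G01 X53.695 Y164.663
G01 X120.169 Y143.306
G01 X159.604 Y34.854
M5
G0 X0.000 Y0.000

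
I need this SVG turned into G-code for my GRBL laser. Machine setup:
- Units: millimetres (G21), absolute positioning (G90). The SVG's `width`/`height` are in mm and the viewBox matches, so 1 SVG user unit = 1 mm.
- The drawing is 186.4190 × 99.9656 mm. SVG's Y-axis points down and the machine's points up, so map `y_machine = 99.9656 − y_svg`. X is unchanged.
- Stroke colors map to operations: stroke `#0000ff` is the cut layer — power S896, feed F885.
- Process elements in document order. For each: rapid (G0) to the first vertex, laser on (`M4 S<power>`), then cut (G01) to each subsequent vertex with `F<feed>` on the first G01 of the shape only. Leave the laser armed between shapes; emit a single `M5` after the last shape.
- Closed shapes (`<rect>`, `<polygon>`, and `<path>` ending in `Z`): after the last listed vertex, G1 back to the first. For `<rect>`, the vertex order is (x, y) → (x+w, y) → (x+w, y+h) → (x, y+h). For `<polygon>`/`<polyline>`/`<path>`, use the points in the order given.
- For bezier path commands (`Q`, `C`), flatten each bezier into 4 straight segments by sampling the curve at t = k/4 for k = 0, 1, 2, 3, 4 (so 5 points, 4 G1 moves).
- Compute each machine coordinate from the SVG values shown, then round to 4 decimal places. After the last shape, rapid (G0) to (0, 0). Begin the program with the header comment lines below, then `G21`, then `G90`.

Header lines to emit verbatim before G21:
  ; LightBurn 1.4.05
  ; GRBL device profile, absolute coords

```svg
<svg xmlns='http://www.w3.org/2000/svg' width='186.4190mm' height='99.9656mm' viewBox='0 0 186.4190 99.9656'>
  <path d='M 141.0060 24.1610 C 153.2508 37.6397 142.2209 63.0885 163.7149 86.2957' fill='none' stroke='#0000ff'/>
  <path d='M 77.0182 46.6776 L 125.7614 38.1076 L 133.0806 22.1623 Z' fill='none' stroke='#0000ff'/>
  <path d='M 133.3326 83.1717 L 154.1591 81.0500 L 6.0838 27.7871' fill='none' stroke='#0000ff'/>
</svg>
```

1 u = 1 mm; y_m = 99.9656 − y.

[1] `<path>` cubic bezier, #0000ff→cut S896 F885: (141.0060,75.8046) → (146.6974,63.6732) → (148.8920,48.3854) → (152.8208,31.2735) → (163.7149,13.6699)

[2] `<path>` closed polygon, #0000ff→cut S896 F885: (77.0182,53.2880) → (125.7614,61.8580) → (133.0806,77.8033) → (77.0182,53.2880) (closed)

[3] `<path>` open polyline, #0000ff→cut S896 F885: (133.3326,16.7939) → (154.1591,18.9156) → (6.0838,72.1785)

; LightBurn 1.4.05
; GRBL device profile, absolute coords
G21
G90
G0 X141.0060 Y75.8046
M4 S896
G01 X146.6974 Y63.6732 F885
G01 X148.8920 Y48.3854
G01 X152.8208 Y31.2735
G01 X163.7149 Y13.6699
G0 X77.0182 Y53.2880
M4 S896
G01 X125.7614 Y61.8580 F885
G01 X133.0806 Y77.8033
G01 X77.0182 Y53.2880
G0 X133.3326 Y16.7939
M4 S896
G01 X154.1591 Y18.9156 F885
G01 X6.0838 Y72.1785
M5
G0 X0.0000 Y0.0000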